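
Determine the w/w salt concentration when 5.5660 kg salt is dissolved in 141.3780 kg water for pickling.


Formula: Conc = salt / (water + salt) * 100
Substituting: Conc = 5.5660 / (141.3780 + 5.5660) * 100
Result: 3.7878 %


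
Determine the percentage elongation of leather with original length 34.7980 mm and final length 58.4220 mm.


Formula: Elongation = (Lf - L0) / L0 * 100
Substituting: Elongation = (58.4220 - 34.7980) / 34.7980 * 100
Result: 67.8890 %


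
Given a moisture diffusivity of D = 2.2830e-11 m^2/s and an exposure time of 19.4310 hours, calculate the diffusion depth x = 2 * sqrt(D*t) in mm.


t = 19.4310 hr * 3600 = 69951.6000 s
D * t = 2.2830e-11 * 69951.6000 = 1.5970e-06
x = 2 * sqrt(D*t) = 2 * sqrt(1.5970e-06) = 0.00252745 m = 2.5274 mm


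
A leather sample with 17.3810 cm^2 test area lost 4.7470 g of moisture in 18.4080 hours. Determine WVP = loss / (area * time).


Formula: WVP = loss / (area * time)
Substituting: WVP = 4.7470 / (17.3810 * 18.4080)
Result: 0.0148367 g/(cm^2*hr)


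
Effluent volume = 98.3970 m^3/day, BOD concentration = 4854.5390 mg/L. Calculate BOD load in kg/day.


Formula: BOD_load = volume * conc / 1000
Substituting: BOD_load = 98.3970 * 4854.5390 / 1000
Result: 477.6721 kg/day


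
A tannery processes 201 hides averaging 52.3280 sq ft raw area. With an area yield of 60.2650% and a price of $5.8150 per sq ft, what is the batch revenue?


Raw_total = N * avg_area = 201 * 52.3280 = 10517.9280 sq ft
Finished = Raw_total * yield / 100 = 10517.9280 * 60.2650 / 100 = 6338.6293 sq ft
Value = Finished * price = 6338.6293 * 5.8150 = 36859.1294 $


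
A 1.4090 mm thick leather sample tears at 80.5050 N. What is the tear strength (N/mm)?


Formula: Tear strength = force / thickness
Substituting: Tear strength = 80.5050 / 1.4090
Result: 57.1363 N/mm


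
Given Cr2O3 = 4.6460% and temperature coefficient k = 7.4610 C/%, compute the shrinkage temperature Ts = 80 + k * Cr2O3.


Formula: Ts = 80 + k * Cr2O3
Substituting: Ts = 80 + 7.4610 * 4.6460
Result: 114.6638 C


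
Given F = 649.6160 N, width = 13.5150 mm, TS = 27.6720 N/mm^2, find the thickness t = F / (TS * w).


Formula: t = F / (TS * w)
Substituting: t = 649.6160 / (27.6720 * 13.5150)
Result: 1.7370 mm


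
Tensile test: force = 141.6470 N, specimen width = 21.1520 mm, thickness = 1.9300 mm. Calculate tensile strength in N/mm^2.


Formula: TS = force / (width * thickness)
Substituting: TS = 141.6470 / (21.1520 * 1.9300)
Result: 3.4698 N/mm^2


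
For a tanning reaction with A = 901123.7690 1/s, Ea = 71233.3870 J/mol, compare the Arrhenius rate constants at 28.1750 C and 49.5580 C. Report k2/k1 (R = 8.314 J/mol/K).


T1 = 28.1750 + 273.15 = 301.3250 K; T2 = 49.5580 + 273.15 = 322.7080 K
k1 = A * exp(-Ea/(R*T1)) = 901123.7690 * exp(-71233.3870/(8.314*301.3250)) = 4.0368e-07 1/s
k2 = A * exp(-Ea/(R*T2)) = 901123.7690 * exp(-71233.3870/(8.314*322.7080)) = 2.6563e-06 1/s
k2/k1 = 2.6563e-06 / 4.0368e-07 = 6.5802


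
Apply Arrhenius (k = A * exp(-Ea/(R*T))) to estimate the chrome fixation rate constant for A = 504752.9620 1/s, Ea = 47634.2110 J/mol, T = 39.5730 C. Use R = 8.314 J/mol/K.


T_K = T_C + 273.15 = 39.5730 + 273.15 = 312.7230 K
exponent = -Ea / (R * T_K) = -47634.2110 / (8.314 * 312.7230) = -18.3210
k = A * exp(exponent) = 504752.9620 * exp(-18.3210) = 0.00557661 1/s


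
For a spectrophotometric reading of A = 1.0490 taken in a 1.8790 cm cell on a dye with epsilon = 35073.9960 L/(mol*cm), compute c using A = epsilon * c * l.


Formula: c = A / (epsilon * l)
Substituting: c = 1.0490 / (35073.9960 * 1.8790)
Result: 1.5917e-05 mol/L


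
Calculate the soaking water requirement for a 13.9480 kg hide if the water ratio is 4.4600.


Formula: Water = hide_weight * ratio
Substituting: Water = 13.9480 * 4.4600
Result: 62.2081 kg


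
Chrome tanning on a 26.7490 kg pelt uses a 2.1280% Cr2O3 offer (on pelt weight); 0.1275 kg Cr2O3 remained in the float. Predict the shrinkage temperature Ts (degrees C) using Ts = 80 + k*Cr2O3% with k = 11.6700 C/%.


Offered = pelt * offer_pct / 100 = 26.7490 * 2.1280 / 100 = 0.5692 kg
Uptake = offered - residual = 0.5692 - 0.1275 = 0.4417 kg
Cr2O3% on pelt = uptake / pelt * 100 = 0.4417 / 26.7490 * 100 = 1.6513 %
Ts = 80 + k * Cr2O3% = 80 + 11.6700 * 1.6513 = 99.2712 C


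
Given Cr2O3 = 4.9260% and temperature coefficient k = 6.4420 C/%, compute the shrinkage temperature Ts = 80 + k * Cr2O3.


Formula: Ts = 80 + k * Cr2O3
Substituting: Ts = 80 + 6.4420 * 4.9260
Result: 111.7333 C


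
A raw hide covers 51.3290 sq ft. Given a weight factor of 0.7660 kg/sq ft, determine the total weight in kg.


Formula: Weight = area * weight_per_sqft
Substituting: Weight = 51.3290 * 0.7660
Result: 39.3180 kg


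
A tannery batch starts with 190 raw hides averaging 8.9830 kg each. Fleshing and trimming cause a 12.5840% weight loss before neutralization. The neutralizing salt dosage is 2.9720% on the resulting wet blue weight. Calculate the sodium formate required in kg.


Total_raw = N * avg_wt = 190 * 8.9830 = 1706.7700 kg
Substrate = Total_raw * (1 - loss/100) = 1706.7700 * (1 - 12.5840/100) = 1491.9901 kg
Neutralizer = Substrate * pct / 100 = 1491.9901 * 2.9720 / 100 = 44.3419 kg


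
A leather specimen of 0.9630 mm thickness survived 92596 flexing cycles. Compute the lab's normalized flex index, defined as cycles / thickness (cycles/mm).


Formula: Index = cycles / thickness
Substituting: Index = 92596 / 0.9630
Result: 96153.6864 cycles/mm


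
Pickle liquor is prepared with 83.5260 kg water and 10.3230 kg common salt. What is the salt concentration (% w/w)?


Formula: Conc = salt / (water + salt) * 100
Substituting: Conc = 10.3230 / (83.5260 + 10.3230) * 100
Result: 10.9996 %


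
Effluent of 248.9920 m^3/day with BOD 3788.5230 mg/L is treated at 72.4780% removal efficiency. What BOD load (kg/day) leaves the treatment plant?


Load_in = volume * conc / 1000 = 248.9920 * 3788.5230 / 1000 = 943.3119 kg/day
Removed = Load_in * eff / 100 = 943.3119 * 72.4780 / 100 = 683.6936 kg/day
Load_out = Load_in - Removed = 943.3119 - 683.6936 = 259.6183 kg/day


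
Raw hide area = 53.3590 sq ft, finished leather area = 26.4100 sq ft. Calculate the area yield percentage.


Formula: Yield = finished / raw * 100
Substituting: Yield = 26.4100 / 53.3590 * 100
Result: 49.4949 %


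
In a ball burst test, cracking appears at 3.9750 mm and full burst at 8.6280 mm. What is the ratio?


Formula: Ratio = crack / burst
Substituting: Ratio = 3.9750 / 8.6280
Result: 0.4607


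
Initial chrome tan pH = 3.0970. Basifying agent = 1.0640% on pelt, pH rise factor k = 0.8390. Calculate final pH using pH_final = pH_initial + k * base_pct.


Formula: pH_final = pH_initial + k * base_pct
Substituting: pH_final = 3.0970 + 0.8390 * 1.0640
Result: 3.9897


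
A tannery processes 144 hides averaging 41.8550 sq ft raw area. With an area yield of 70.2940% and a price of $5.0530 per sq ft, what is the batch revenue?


Raw_total = N * avg_area = 144 * 41.8550 = 6027.1200 sq ft
Finished = Raw_total * yield / 100 = 6027.1200 * 70.2940 / 100 = 4236.7037 sq ft
Value = Finished * price = 4236.7037 * 5.0530 = 21408.0640 $


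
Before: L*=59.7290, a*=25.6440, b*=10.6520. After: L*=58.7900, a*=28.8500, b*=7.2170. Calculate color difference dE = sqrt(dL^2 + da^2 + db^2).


dL = -0.9390, da = 3.2060, db = -3.4350
dE = sqrt((-0.9390)^2 + 3.2060^2 + (-3.4350)^2) = 4.7916


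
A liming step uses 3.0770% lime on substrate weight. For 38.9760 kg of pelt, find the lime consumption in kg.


Formula: Lime = substrate * pct / 100
Substituting: Lime = 38.9760 * 3.0770 / 100
Result: 1.1993 kg


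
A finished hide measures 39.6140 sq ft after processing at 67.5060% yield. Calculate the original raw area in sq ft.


Formula: raw = finished * 100 / yield
Substituting: raw = 39.6140 * 100 / 67.5060
Result: 58.6822 sq ft


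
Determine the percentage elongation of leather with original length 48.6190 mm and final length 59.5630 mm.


Formula: Elongation = (Lf - L0) / L0 * 100
Substituting: Elongation = (59.5630 - 48.6190) / 48.6190 * 100
Result: 22.5097 %


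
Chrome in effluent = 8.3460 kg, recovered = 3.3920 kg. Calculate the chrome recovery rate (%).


Formula: Recovery = recovered / input * 100
Substituting: Recovery = 3.3920 / 8.3460 * 100
Result: 40.6422 %


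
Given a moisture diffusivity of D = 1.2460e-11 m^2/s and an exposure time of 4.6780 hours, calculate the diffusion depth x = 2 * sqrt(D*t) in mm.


t = 4.6780 hr * 3600 = 16840.8000 s
D * t = 1.2460e-11 * 16840.8000 = 2.0984e-07
x = 2 * sqrt(D*t) = 2 * sqrt(2.0984e-07) = 9.1616e-04 m = 0.9162 mm


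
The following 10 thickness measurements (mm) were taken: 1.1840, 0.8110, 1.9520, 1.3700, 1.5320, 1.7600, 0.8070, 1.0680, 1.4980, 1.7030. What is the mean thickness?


Formula: Average = sum / n
Substituting: Average = 13.6850 / 10
Result: 1.3685 mm


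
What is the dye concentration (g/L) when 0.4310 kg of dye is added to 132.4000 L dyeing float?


Formula: Conc = dye_mass(kg) / volume(L) * 1000
Substituting: Conc = 0.4310 / 132.4000 * 1000
Result: 3.2553 g/L


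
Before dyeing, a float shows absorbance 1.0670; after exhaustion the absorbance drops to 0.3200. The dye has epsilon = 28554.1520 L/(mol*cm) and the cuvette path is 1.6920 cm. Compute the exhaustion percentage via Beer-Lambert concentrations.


c_initial = A_i / (epsilon * l) = 1.0670 / (28554.1520 * 1.6920) = 2.2085e-05 mol/L
c_final = A_f / (epsilon * l) = 0.3200 / (28554.1520 * 1.6920) = 6.6234e-06 mol/L
Exhaustion = (c_initial - c_final) / c_initial * 100 = (2.2085e-05 - 6.6234e-06) / 2.2085e-05 * 100 = 70.0094 %


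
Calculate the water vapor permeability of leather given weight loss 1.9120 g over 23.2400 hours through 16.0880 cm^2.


Formula: WVP = loss / (area * time)
Substituting: WVP = 1.9120 / (16.0880 * 23.2400)
Result: 0.00511387 g/(cm^2*hr)


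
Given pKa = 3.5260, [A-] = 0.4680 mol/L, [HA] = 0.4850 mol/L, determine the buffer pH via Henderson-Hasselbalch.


ratio = [A-] / [HA] = 0.4680 / 0.4850 = 0.9649
log10(ratio) = -0.0154959
pH = pKa + log10(ratio) = 3.5260 - 0.0154959 = 3.5105


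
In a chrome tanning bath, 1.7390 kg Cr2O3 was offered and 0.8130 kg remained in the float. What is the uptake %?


Formula: Uptake = (offered - residual) / offered * 100
Substituting: Uptake = (1.7390 - 0.8130) / 1.7390 * 100
Result: 53.2490 %


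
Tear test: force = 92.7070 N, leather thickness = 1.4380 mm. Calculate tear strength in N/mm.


Formula: Tear strength = force / thickness
Substituting: Tear strength = 92.7070 / 1.4380
Result: 64.4694 N/mm


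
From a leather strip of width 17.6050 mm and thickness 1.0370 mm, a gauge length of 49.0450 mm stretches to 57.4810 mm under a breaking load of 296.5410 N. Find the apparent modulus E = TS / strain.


TS = F / (w * t) = 296.5410 / (17.6050 * 1.0370) = 16.2431 N/mm^2
strain = (Lf - L0) / L0 = (57.4810 - 49.0450) / 49.0450 = 0.1720
E = TS / strain = 16.2431 / 0.1720 = 94.4339 N/mm^2


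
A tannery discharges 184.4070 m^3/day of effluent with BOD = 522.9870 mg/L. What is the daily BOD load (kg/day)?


Formula: BOD_load = volume * conc / 1000
Substituting: BOD_load = 184.4070 * 522.9870 / 1000
Result: 96.4425 kg/day


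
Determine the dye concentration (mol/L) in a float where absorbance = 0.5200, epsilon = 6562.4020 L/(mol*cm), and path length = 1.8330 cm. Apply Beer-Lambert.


Formula: c = A / (epsilon * l)
Substituting: c = 0.5200 / (6562.4020 * 1.8330)
Result: 4.3229e-05 mol/L


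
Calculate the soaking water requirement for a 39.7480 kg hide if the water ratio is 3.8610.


Formula: Water = hide_weight * ratio
Substituting: Water = 39.7480 * 3.8610
Result: 153.4670 kg


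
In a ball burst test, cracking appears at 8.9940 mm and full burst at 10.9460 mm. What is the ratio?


Formula: Ratio = crack / burst
Substituting: Ratio = 8.9940 / 10.9460
Result: 0.8217


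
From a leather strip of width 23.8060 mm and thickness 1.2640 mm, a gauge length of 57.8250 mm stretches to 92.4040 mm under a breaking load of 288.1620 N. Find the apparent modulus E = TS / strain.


TS = F / (w * t) = 288.1620 / (23.8060 * 1.2640) = 9.5764 N/mm^2
strain = (Lf - L0) / L0 = (92.4040 - 57.8250) / 57.8250 = 0.5980
E = TS / strain = 9.5764 / 0.5980 = 16.0142 N/mm^2


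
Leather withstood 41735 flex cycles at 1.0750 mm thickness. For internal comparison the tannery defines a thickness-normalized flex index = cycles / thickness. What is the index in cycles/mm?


Formula: Index = cycles / thickness
Substituting: Index = 41735 / 1.0750
Result: 38823.2558 cycles/mm


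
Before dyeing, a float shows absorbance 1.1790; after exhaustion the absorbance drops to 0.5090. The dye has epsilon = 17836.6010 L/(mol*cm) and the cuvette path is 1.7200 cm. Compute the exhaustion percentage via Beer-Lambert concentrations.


c_initial = A_i / (epsilon * l) = 1.1790 / (17836.6010 * 1.7200) = 3.8430e-05 mol/L
c_final = A_f / (epsilon * l) = 0.5090 / (17836.6010 * 1.7200) = 1.6591e-05 mol/L
Exhaustion = (c_initial - c_final) / c_initial * 100 = (3.8430e-05 - 1.6591e-05) / 3.8430e-05 * 100 = 56.8278 %


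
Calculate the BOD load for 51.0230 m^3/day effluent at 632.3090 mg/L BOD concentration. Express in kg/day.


Formula: BOD_load = volume * conc / 1000
Substituting: BOD_load = 51.0230 * 632.3090 / 1000
Result: 32.2623 kg/day


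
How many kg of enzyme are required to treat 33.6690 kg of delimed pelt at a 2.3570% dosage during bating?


Formula: Enzyme = substrate * pct / 100
Substituting: Enzyme = 33.6690 * 2.3570 / 100
Result: 0.7936 kg


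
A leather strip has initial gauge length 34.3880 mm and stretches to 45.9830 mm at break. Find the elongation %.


Formula: Elongation = (Lf - L0) / L0 * 100
Substituting: Elongation = (45.9830 - 34.3880) / 34.3880 * 100
Result: 33.7182 %


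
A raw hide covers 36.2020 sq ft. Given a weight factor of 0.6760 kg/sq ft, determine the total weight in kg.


Formula: Weight = area * weight_per_sqft
Substituting: Weight = 36.2020 * 0.6760
Result: 24.4726 kg


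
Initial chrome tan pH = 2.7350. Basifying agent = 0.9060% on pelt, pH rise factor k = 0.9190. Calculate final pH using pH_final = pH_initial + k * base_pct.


Formula: pH_final = pH_initial + k * base_pct
Substituting: pH_final = 2.7350 + 0.9190 * 0.9060
Result: 3.5676


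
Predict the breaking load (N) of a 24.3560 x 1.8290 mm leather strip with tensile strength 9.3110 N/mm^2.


Formula: F = TS * w * t
Substituting: F = 9.3110 * 24.3560 * 1.8290
Result: 414.7783 N


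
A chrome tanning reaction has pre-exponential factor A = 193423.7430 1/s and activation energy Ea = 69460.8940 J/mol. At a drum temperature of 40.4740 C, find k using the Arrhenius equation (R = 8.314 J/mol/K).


T_K = T_C + 273.15 = 40.4740 + 273.15 = 313.6240 K
exponent = -Ea / (R * T_K) = -69460.8940 / (8.314 * 313.6240) = -26.6392
k = A * exp(exponent) = 193423.7430 * exp(-26.6392) = 5.2150e-07 1/s


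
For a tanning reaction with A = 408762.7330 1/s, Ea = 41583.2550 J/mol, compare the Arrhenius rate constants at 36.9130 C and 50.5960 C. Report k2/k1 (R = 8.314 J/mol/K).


T1 = 36.9130 + 273.15 = 310.0630 K; T2 = 50.5960 + 273.15 = 323.7460 K
k1 = A * exp(-Ea/(R*T1)) = 408762.7330 * exp(-41583.2550/(8.314*310.0630)) = 0.0403563 1/s
k2 = A * exp(-Ea/(R*T2)) = 408762.7330 * exp(-41583.2550/(8.314*323.7460)) = 0.0797993 1/s
k2/k1 = 0.0797993 / 0.0403563 = 1.9774


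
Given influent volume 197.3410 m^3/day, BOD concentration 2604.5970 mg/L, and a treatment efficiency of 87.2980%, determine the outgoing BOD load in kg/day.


Load_in = volume * conc / 1000 = 197.3410 * 2604.5970 / 1000 = 513.9938 kg/day
Removed = Load_in * eff / 100 = 513.9938 * 87.2980 / 100 = 448.7063 kg/day
Load_out = Load_in - Removed = 513.9938 - 448.7063 = 65.2875 kg/day


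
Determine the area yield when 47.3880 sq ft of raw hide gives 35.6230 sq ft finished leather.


Formula: Yield = finished / raw * 100
Substituting: Yield = 35.6230 / 47.3880 * 100
Result: 75.1730 %


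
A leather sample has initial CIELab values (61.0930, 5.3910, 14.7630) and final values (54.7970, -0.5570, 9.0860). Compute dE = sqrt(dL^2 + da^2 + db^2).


dL = -6.2960, da = -5.9480, db = -5.6770
dE = sqrt((-6.2960)^2 + (-5.9480)^2 + (-5.6770)^2) = 10.3560


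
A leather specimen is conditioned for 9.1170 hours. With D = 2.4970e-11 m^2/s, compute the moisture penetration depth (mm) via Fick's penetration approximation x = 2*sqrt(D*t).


t = 9.1170 hr * 3600 = 32821.2000 s
D * t = 2.4970e-11 * 32821.2000 = 8.1955e-07
x = 2 * sqrt(D*t) = 2 * sqrt(8.1955e-07) = 0.00181057 m = 1.8106 mm


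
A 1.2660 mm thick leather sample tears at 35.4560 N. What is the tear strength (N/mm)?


Formula: Tear strength = force / thickness
Substituting: Tear strength = 35.4560 / 1.2660
Result: 28.0063 N/mm


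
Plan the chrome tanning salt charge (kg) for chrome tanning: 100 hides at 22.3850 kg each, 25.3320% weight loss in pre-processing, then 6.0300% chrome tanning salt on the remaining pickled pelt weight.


Total_raw = N * avg_wt = 100 * 22.3850 = 2238.5000 kg
Substrate = Total_raw * (1 - loss/100) = 2238.5000 * (1 - 25.3320/100) = 1671.4432 kg
Chrome = Substrate * pct / 100 = 1671.4432 * 6.0300 / 100 = 100.7880 kg


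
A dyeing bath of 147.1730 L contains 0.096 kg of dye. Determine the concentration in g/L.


Formula: Conc = dye_mass(kg) / volume(L) * 1000
Substituting: Conc = 0.096 / 147.1730 * 1000
Result: 0.6523 g/L


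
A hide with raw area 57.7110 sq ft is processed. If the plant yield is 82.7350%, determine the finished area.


Formula: finished = raw * yield / 100
Substituting: finished = 57.7110 * 82.7350 / 100
Result: 47.7472 sq ft


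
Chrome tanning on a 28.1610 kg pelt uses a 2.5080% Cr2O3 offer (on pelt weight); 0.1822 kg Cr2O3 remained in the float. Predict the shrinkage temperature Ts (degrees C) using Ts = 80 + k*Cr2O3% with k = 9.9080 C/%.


Offered = pelt * offer_pct / 100 = 28.1610 * 2.5080 / 100 = 0.7063 kg
Uptake = offered - residual = 0.7063 - 0.1822 = 0.5241 kg
Cr2O3% on pelt = uptake / pelt * 100 = 0.5241 / 28.1610 * 100 = 1.8610 %
Ts = 80 + k * Cr2O3% = 80 + 9.9080 * 1.8610 = 98.4388 C


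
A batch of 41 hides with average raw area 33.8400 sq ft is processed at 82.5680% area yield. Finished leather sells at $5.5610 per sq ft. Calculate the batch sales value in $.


Raw_total = N * avg_area = 41 * 33.8400 = 1387.4400 sq ft
Finished = Raw_total * yield / 100 = 1387.4400 * 82.5680 / 100 = 1145.5815 sq ft
Value = Finished * price = 1145.5815 * 5.5610 = 6370.5785 $


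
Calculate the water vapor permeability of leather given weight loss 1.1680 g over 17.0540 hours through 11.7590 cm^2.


Formula: WVP = loss / (area * time)
Substituting: WVP = 1.1680 / (11.7590 * 17.0540)
Result: 0.00582433 g/(cm^2*hr)


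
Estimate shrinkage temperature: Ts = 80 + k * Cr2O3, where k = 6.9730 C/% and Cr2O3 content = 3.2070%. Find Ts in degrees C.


Formula: Ts = 80 + k * Cr2O3
Substituting: Ts = 80 + 6.9730 * 3.2070
Result: 102.3624 C


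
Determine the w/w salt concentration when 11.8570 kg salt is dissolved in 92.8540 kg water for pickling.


Formula: Conc = salt / (water + salt) * 100
Substituting: Conc = 11.8570 / (92.8540 + 11.8570) * 100
Result: 11.3235 %


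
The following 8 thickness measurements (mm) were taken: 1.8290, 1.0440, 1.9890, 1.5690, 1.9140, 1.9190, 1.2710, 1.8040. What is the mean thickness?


Formula: Average = sum / n
Substituting: Average = 13.3390 / 8
Result: 1.6674 mm


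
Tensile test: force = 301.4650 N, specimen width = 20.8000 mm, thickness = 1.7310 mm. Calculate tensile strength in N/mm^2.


Formula: TS = force / (width * thickness)
Substituting: TS = 301.4650 / (20.8000 * 1.7310)
Result: 8.3729 N/mm^2


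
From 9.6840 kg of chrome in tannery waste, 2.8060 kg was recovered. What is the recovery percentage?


Formula: Recovery = recovered / input * 100
Substituting: Recovery = 2.8060 / 9.6840 * 100
Result: 28.9756 %


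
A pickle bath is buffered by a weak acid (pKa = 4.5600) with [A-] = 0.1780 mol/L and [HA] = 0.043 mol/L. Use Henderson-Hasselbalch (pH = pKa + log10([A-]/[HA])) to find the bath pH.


ratio = [A-] / [HA] = 0.1780 / 0.043 = 4.1395
log10(ratio) = 0.6170
pH = pKa + log10(ratio) = 4.5600 + 0.6170 = 5.1770


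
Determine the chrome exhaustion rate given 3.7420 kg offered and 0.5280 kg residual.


Formula: Uptake = (offered - residual) / offered * 100
Substituting: Uptake = (3.7420 - 0.5280) / 3.7420 * 100
Result: 85.8899 %


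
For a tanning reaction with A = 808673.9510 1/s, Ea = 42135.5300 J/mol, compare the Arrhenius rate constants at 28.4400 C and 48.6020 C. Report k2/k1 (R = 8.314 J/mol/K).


T1 = 28.4400 + 273.15 = 301.5900 K; T2 = 48.6020 + 273.15 = 321.7520 K
k1 = A * exp(-Ea/(R*T1)) = 808673.9510 * exp(-42135.5300/(8.314*301.5900)) = 0.0407137 1/s
k2 = A * exp(-Ea/(R*T2)) = 808673.9510 * exp(-42135.5300/(8.314*321.7520)) = 0.1167 1/s
k2/k1 = 0.1167 / 0.0407137 = 2.8663


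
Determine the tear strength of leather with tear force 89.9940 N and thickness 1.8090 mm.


Formula: Tear strength = force / thickness
Substituting: Tear strength = 89.9940 / 1.8090
Result: 49.7479 N/mm


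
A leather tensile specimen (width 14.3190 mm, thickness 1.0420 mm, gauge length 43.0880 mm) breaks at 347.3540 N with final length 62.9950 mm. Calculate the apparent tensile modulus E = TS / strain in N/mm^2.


TS = F / (w * t) = 347.3540 / (14.3190 * 1.0420) = 23.2805 N/mm^2
strain = (Lf - L0) / L0 = (62.9950 - 43.0880) / 43.0880 = 0.4620
E = TS / strain = 23.2805 / 0.4620 = 50.3898 N/mm^2


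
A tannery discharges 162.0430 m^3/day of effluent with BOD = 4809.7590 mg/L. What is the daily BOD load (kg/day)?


Formula: BOD_load = volume * conc / 1000
Substituting: BOD_load = 162.0430 * 4809.7590 / 1000
Result: 779.3878 kg/day


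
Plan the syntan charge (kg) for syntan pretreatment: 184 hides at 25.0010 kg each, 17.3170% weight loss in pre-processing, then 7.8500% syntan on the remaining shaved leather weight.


Total_raw = N * avg_wt = 184 * 25.0010 = 4600.1840 kg
Substrate = Total_raw * (1 - loss/100) = 4600.1840 * (1 - 17.3170/100) = 3803.5701 kg
Syntan = Substrate * pct / 100 = 3803.5701 * 7.8500 / 100 = 298.5803 kg


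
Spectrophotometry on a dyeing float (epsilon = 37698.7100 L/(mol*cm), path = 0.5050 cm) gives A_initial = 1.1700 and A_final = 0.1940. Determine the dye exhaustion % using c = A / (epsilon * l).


c_initial = A_i / (epsilon * l) = 1.1700 / (37698.7100 * 0.5050) = 6.1457e-05 mol/L
c_final = A_f / (epsilon * l) = 0.1940 / (37698.7100 * 0.5050) = 1.0190e-05 mol/L
Exhaustion = (c_initial - c_final) / c_initial * 100 = (6.1457e-05 - 1.0190e-05) / 6.1457e-05 * 100 = 83.4188 %


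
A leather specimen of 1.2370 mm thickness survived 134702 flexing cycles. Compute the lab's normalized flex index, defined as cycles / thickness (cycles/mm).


Formula: Index = cycles / thickness
Substituting: Index = 134702 / 1.2370
Result: 108894.0986 cycles/mm


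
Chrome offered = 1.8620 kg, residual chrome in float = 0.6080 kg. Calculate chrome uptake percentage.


Formula: Uptake = (offered - residual) / offered * 100
Substituting: Uptake = (1.8620 - 0.6080) / 1.8620 * 100
Result: 67.3469 %


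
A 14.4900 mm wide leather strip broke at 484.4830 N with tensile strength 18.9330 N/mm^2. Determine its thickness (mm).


Formula: t = F / (TS * w)
Substituting: t = 484.4830 / (18.9330 * 14.4900)
Result: 1.7660 mm


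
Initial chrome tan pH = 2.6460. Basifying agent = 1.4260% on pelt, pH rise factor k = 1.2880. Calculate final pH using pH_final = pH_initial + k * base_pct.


Formula: pH_final = pH_initial + k * base_pct
Substituting: pH_final = 2.6460 + 1.2880 * 1.4260
Result: 4.4827


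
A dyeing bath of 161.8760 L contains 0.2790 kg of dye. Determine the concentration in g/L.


Formula: Conc = dye_mass(kg) / volume(L) * 1000
Substituting: Conc = 0.2790 / 161.8760 * 1000
Result: 1.7235 g/L


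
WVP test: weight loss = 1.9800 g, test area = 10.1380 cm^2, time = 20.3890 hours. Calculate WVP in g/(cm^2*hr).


Formula: WVP = loss / (area * time)
Substituting: WVP = 1.9800 / (10.1380 * 20.3890)
Result: 0.00957893 g/(cm^2*hr)


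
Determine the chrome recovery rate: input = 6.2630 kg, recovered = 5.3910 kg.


Formula: Recovery = recovered / input * 100
Substituting: Recovery = 5.3910 / 6.2630 * 100
Result: 86.0770 %


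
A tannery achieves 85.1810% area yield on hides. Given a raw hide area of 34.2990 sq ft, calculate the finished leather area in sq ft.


Formula: finished = raw * yield / 100
Substituting: finished = 34.2990 * 85.1810 / 100
Result: 29.2162 sq ft


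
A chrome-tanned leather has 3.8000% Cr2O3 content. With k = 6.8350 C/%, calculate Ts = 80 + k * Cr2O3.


Formula: Ts = 80 + k * Cr2O3
Substituting: Ts = 80 + 6.8350 * 3.8000
Result: 105.9730 C


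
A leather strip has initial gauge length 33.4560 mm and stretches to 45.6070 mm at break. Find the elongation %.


Formula: Elongation = (Lf - L0) / L0 * 100
Substituting: Elongation = (45.6070 - 33.4560) / 33.4560 * 100
Result: 36.3193 %


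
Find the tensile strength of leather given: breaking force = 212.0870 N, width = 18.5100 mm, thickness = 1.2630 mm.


Formula: TS = force / (width * thickness)
Substituting: TS = 212.0870 / (18.5100 * 1.2630)
Result: 9.0720 N/mm^2


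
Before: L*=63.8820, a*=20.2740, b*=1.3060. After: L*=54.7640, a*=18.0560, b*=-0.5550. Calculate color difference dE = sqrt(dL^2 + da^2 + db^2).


dL = -9.1180, da = -2.2180, db = -1.8610
dE = sqrt((-9.1180)^2 + (-2.2180)^2 + (-1.8610)^2) = 9.5666


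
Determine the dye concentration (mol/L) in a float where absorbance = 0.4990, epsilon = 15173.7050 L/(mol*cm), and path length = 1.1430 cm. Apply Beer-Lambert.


Formula: c = A / (epsilon * l)
Substituting: c = 0.4990 / (15173.7050 * 1.1430)
Result: 2.8772e-05 mol/L


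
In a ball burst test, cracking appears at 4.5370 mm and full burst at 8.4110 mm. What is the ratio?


Formula: Ratio = crack / burst
Substituting: Ratio = 4.5370 / 8.4110
Result: 0.5394


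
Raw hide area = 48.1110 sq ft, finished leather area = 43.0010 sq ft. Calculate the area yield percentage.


Formula: Yield = finished / raw * 100
Substituting: Yield = 43.0010 / 48.1110 * 100
Result: 89.3787 %


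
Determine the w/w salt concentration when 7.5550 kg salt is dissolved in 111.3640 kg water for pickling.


Formula: Conc = salt / (water + salt) * 100
Substituting: Conc = 7.5550 / (111.3640 + 7.5550) * 100
Result: 6.3531 %


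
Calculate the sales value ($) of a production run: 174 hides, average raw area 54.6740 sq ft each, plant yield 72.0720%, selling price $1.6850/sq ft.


Raw_total = N * avg_area = 174 * 54.6740 = 9513.2760 sq ft
Finished = Raw_total * yield / 100 = 9513.2760 * 72.0720 / 100 = 6856.4083 sq ft
Value = Finished * price = 6856.4083 * 1.6850 = 11553.0479 $


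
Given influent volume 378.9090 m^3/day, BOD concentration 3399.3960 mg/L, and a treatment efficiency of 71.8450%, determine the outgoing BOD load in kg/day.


Load_in = volume * conc / 1000 = 378.9090 * 3399.3960 / 1000 = 1288.0617 kg/day
Removed = Load_in * eff / 100 = 1288.0617 * 71.8450 / 100 = 925.4080 kg/day
Load_out = Load_in - Removed = 1288.0617 - 925.4080 = 362.6538 kg/day


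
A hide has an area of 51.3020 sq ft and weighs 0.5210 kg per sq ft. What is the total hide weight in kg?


Formula: Weight = area * weight_per_sqft
Substituting: Weight = 51.3020 * 0.5210
Result: 26.7283 kg


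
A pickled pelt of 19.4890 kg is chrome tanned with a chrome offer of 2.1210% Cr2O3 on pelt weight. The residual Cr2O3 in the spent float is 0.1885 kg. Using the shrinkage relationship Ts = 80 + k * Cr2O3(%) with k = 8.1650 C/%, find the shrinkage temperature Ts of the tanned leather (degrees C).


Offered = pelt * offer_pct / 100 = 19.4890 * 2.1210 / 100 = 0.4134 kg
Uptake = offered - residual = 0.4134 - 0.1885 = 0.2249 kg
Cr2O3% on pelt = uptake / pelt * 100 = 0.2249 / 19.4890 * 100 = 1.1538 %
Ts = 80 + k * Cr2O3% = 80 + 8.1650 * 1.1538 = 89.4207 C


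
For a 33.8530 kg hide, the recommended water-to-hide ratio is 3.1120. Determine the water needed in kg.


Formula: Water = hide_weight * ratio
Substituting: Water = 33.8530 * 3.1120
Result: 105.3505 kg


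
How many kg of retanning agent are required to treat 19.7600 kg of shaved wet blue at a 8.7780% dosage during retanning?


Formula: Retan = substrate * pct / 100
Substituting: Retan = 19.7600 * 8.7780 / 100
Result: 1.7345 kg


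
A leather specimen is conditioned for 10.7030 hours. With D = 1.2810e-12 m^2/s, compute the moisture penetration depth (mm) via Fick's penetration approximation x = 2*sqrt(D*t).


t = 10.7030 hr * 3600 = 38530.8000 s
D * t = 1.2810e-12 * 38530.8000 = 4.9358e-08
x = 2 * sqrt(D*t) = 2 * sqrt(4.9358e-08) = 4.4433e-04 m = 0.4443 mm


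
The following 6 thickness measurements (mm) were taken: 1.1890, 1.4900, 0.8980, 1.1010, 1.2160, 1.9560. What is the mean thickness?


Formula: Average = sum / n
Substituting: Average = 7.8500 / 6
Result: 1.3083 mm


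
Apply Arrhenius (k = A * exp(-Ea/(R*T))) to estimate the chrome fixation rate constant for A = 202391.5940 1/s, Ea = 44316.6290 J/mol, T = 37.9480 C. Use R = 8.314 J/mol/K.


T_K = T_C + 273.15 = 37.9480 + 273.15 = 311.0980 K
exponent = -Ea / (R * T_K) = -44316.6290 / (8.314 * 311.0980) = -17.1340
k = A * exp(exponent) = 202391.5940 * exp(-17.1340) = 0.00732788 1/s


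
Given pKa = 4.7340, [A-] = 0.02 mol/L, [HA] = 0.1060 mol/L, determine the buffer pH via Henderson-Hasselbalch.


ratio = [A-] / [HA] = 0.02 / 0.1060 = 0.1887
log10(ratio) = -0.7243
pH = pKa + log10(ratio) = 4.7340 - 0.7243 = 4.0097


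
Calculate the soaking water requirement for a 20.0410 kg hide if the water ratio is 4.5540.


Formula: Water = hide_weight * ratio
Substituting: Water = 20.0410 * 4.5540
Result: 91.2667 kg


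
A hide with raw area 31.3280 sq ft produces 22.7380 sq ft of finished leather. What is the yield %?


Formula: Yield = finished / raw * 100
Substituting: Yield = 22.7380 / 31.3280 * 100
Result: 72.5804 %


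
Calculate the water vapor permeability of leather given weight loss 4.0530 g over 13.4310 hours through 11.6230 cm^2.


Formula: WVP = loss / (area * time)
Substituting: WVP = 4.0530 / (11.6230 * 13.4310)
Result: 0.0259627 g/(cm^2*hr)


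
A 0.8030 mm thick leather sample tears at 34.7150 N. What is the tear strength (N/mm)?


Formula: Tear strength = force / thickness
Substituting: Tear strength = 34.7150 / 0.8030
Result: 43.2316 N/mm


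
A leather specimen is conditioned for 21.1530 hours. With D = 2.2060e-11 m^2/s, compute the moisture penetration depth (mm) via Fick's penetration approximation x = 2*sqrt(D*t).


t = 21.1530 hr * 3600 = 76150.8000 s
D * t = 2.2060e-11 * 76150.8000 = 1.6799e-06
x = 2 * sqrt(D*t) = 2 * sqrt(1.6799e-06) = 0.00259221 m = 2.5922 mm


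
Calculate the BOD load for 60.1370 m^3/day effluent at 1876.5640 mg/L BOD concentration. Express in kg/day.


Formula: BOD_load = volume * conc / 1000
Substituting: BOD_load = 60.1370 * 1876.5640 / 1000
Result: 112.8509 kg/day


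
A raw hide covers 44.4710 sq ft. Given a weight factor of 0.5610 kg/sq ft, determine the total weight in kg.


Formula: Weight = area * weight_per_sqft
Substituting: Weight = 44.4710 * 0.5610
Result: 24.9482 kg


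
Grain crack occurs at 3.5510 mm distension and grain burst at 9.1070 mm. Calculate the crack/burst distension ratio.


Formula: Ratio = crack / burst
Substituting: Ratio = 3.5510 / 9.1070
Result: 0.3899


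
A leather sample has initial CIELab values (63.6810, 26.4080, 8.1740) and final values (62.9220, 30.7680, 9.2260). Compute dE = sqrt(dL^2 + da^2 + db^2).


dL = -0.7590, da = 4.3600, db = 1.0520
dE = sqrt((-0.7590)^2 + 4.3600^2 + 1.0520^2) = 4.5489


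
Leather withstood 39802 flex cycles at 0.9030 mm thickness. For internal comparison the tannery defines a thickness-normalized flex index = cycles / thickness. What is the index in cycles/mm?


Formula: Index = cycles / thickness
Substituting: Index = 39802 / 0.9030
Result: 44077.5194 cycles/mm


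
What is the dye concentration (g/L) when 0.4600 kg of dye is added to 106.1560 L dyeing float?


Formula: Conc = dye_mass(kg) / volume(L) * 1000
Substituting: Conc = 0.4600 / 106.1560 * 1000
Result: 4.3332 g/L


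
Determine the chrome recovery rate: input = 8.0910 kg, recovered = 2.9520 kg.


Formula: Recovery = recovered / input * 100
Substituting: Recovery = 2.9520 / 8.0910 * 100
Result: 36.4850 %


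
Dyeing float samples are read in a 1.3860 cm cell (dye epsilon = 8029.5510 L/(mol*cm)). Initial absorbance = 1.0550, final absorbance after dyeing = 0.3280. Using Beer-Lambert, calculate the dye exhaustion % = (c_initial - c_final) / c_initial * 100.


c_initial = A_i / (epsilon * l) = 1.0550 / (8029.5510 * 1.3860) = 9.4798e-05 mol/L
c_final = A_f / (epsilon * l) = 0.3280 / (8029.5510 * 1.3860) = 2.9473e-05 mol/L
Exhaustion = (c_initial - c_final) / c_initial * 100 = (9.4798e-05 - 2.9473e-05) / 9.4798e-05 * 100 = 68.9100 %


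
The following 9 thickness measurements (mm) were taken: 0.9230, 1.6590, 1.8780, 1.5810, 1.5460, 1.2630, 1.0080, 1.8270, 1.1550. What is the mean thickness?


Formula: Average = sum / n
Substituting: Average = 12.8400 / 9
Result: 1.4267 mm


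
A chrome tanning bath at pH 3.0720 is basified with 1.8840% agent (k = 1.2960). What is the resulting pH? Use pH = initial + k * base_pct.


Formula: pH_final = pH_initial + k * base_pct
Substituting: pH_final = 3.0720 + 1.2960 * 1.8840
Result: 5.5137


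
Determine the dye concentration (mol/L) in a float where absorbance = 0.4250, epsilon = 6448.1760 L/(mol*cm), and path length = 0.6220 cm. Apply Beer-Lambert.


Formula: c = A / (epsilon * l)
Substituting: c = 0.4250 / (6448.1760 * 0.6220)
Result: 1.0596e-04 mol/L


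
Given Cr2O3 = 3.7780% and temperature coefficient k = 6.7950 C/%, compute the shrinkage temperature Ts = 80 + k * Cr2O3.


Formula: Ts = 80 + k * Cr2O3
Substituting: Ts = 80 + 6.7950 * 3.7780
Result: 105.6715 C


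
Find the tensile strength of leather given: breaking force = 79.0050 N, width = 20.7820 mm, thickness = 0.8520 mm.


Formula: TS = force / (width * thickness)
Substituting: TS = 79.0050 / (20.7820 * 0.8520)
Result: 4.4620 N/mm^2


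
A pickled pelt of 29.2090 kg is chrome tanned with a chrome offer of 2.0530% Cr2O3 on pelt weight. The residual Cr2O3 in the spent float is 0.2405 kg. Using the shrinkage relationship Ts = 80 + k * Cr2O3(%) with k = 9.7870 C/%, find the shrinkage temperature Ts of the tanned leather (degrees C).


Offered = pelt * offer_pct / 100 = 29.2090 * 2.0530 / 100 = 0.5997 kg
Uptake = offered - residual = 0.5997 - 0.2405 = 0.3592 kg
Cr2O3% on pelt = uptake / pelt * 100 = 0.3592 / 29.2090 * 100 = 1.2296 %
Ts = 80 + k * Cr2O3% = 80 + 9.7870 * 1.2296 = 92.0343 C


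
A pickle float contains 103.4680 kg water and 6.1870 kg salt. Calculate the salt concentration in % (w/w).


Formula: Conc = salt / (water + salt) * 100
Substituting: Conc = 6.1870 / (103.4680 + 6.1870) * 100
Result: 5.6422 %


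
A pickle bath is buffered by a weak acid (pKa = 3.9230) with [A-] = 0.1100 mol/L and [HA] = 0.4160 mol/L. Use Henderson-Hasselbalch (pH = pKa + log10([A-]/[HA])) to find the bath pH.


ratio = [A-] / [HA] = 0.1100 / 0.4160 = 0.2644
log10(ratio) = -0.5777
pH = pKa + log10(ratio) = 3.9230 - 0.5777 = 3.3453


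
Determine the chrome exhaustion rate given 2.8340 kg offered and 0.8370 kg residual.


Formula: Uptake = (offered - residual) / offered * 100
Substituting: Uptake = (2.8340 - 0.8370) / 2.8340 * 100
Result: 70.4658 %


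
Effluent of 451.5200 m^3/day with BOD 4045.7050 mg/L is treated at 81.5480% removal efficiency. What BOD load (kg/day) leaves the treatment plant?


Load_in = volume * conc / 1000 = 451.5200 * 4045.7050 / 1000 = 1826.7167 kg/day
Removed = Load_in * eff / 100 = 1826.7167 * 81.5480 / 100 = 1489.6510 kg/day
Load_out = Load_in - Removed = 1826.7167 - 1489.6510 = 337.0658 kg/day


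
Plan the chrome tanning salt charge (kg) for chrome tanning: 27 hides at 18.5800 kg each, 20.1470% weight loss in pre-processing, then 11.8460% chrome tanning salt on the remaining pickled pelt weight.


Total_raw = N * avg_wt = 27 * 18.5800 = 501.6600 kg
Substrate = Total_raw * (1 - loss/100) = 501.6600 * (1 - 20.1470/100) = 400.5906 kg
Chrome = Substrate * pct / 100 = 400.5906 * 11.8460 / 100 = 47.4540 kg


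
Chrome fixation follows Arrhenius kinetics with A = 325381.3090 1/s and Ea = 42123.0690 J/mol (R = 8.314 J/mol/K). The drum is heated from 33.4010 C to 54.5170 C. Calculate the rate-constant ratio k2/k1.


T1 = 33.4010 + 273.15 = 306.5510 K; T2 = 54.5170 + 273.15 = 327.6670 K
k1 = A * exp(-Ea/(R*T1)) = 325381.3090 * exp(-42123.0690/(8.314*306.5510)) = 0.0216067 1/s
k2 = A * exp(-Ea/(R*T2)) = 325381.3090 * exp(-42123.0690/(8.314*327.6670)) = 0.0626833 1/s
k2/k1 = 0.0626833 / 0.0216067 = 2.9011


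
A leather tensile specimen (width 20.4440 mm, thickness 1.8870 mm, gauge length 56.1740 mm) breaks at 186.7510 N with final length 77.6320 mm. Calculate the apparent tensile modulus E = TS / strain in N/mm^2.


TS = F / (w * t) = 186.7510 / (20.4440 * 1.8870) = 4.8409 N/mm^2
strain = (Lf - L0) / L0 = (77.6320 - 56.1740) / 56.1740 = 0.3820
E = TS / strain = 4.8409 / 0.3820 = 12.6728 N/mm^2


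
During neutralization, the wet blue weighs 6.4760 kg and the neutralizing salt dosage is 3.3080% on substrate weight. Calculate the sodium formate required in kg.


Formula: Neutralizer = substrate * pct / 100
Substituting: Neutralizer = 6.4760 * 3.3080 / 100
Result: 0.2142 kg


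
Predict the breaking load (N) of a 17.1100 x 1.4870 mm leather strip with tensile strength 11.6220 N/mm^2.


Formula: F = TS * w * t
Substituting: F = 11.6220 * 17.1100 * 1.4870
Result: 295.6935 N


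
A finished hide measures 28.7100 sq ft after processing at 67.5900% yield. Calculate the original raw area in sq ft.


Formula: raw = finished * 100 / yield
Substituting: raw = 28.7100 * 100 / 67.5900
Result: 42.4767 sq ft


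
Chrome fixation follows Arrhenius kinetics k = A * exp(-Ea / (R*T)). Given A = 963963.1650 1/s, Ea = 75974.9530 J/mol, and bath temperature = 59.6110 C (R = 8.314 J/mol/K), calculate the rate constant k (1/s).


T_K = T_C + 273.15 = 59.6110 + 273.15 = 332.7610 K
exponent = -Ea / (R * T_K) = -75974.9530 / (8.314 * 332.7610) = -27.4617
k = A * exp(exponent) = 963963.1650 * exp(-27.4617) = 1.1418e-06 1/s


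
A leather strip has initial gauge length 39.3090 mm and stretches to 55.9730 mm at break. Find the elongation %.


Formula: Elongation = (Lf - L0) / L0 * 100
Substituting: Elongation = (55.9730 - 39.3090) / 39.3090 * 100
Result: 42.3923 %


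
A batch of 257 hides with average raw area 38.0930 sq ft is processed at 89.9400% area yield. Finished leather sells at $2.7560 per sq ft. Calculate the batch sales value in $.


Raw_total = N * avg_area = 257 * 38.0930 = 9789.9010 sq ft
Finished = Raw_total * yield / 100 = 9789.9010 * 89.9400 / 100 = 8805.0370 sq ft
Value = Finished * price = 8805.0370 * 2.7560 = 24266.6819 $


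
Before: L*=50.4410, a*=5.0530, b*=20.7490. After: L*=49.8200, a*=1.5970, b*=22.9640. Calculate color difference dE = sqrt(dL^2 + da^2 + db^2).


dL = -0.6210, da = -3.4560, db = 2.2150
dE = sqrt((-0.6210)^2 + (-3.4560)^2 + 2.2150^2) = 4.1516


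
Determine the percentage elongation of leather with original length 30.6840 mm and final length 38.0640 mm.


Formula: Elongation = (Lf - L0) / L0 * 100
Substituting: Elongation = (38.0640 - 30.6840) / 30.6840 * 100
Result: 24.0516 %


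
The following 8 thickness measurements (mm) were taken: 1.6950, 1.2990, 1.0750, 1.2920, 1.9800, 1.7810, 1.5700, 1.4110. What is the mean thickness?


Formula: Average = sum / n
Substituting: Average = 12.1030 / 8
Result: 1.5129 mm
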